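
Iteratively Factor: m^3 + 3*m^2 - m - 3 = (m - 1)*(m^2 + 4*m + 3) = (m - 1)*(m + 3)*(m + 1)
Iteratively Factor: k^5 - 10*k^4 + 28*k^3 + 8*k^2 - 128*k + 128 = (k - 4)*(k^4 - 6*k^3 + 4*k^2 + 24*k - 32) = (k - 4)*(k - 2)*(k^3 - 4*k^2 - 4*k + 16) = (k - 4)*(k - 2)*(k + 2)*(k^2 - 6*k + 8) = (k - 4)*(k - 2)^2*(k + 2)*(k - 4)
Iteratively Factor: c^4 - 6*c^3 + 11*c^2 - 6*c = (c)*(c^3 - 6*c^2 + 11*c - 6) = c*(c - 1)*(c^2 - 5*c + 6) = c*(c - 2)*(c - 1)*(c - 3)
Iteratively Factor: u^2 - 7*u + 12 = (u - 3)*(u - 4)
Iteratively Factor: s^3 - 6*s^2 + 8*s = (s)*(s^2 - 6*s + 8) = s*(s - 4)*(s - 2)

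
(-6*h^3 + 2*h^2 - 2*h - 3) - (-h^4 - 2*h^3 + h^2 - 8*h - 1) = h^4 - 4*h^3 + h^2 + 6*h - 2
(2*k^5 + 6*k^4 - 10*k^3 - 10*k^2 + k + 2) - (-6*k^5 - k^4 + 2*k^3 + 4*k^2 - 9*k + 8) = 8*k^5 + 7*k^4 - 12*k^3 - 14*k^2 + 10*k - 6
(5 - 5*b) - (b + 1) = 4 - 6*b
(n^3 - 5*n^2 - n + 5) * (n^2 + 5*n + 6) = n^5 - 20*n^3 - 30*n^2 + 19*n + 30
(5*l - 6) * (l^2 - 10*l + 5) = 5*l^3 - 56*l^2 + 85*l - 30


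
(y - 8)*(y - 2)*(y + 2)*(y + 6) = y^4 - 2*y^3 - 52*y^2 + 8*y + 192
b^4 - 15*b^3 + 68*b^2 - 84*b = b*(b - 7)*(b - 6)*(b - 2)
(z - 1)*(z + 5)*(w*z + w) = w*z^3 + 5*w*z^2 - w*z - 5*w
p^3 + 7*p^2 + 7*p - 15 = (p - 1)*(p + 3)*(p + 5)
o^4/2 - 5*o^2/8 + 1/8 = (o/2 + 1/2)*(o - 1)*(o - 1/2)*(o + 1/2)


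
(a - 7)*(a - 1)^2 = a^3 - 9*a^2 + 15*a - 7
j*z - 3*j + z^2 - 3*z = (j + z)*(z - 3)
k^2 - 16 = (k - 4)*(k + 4)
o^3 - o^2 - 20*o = o*(o - 5)*(o + 4)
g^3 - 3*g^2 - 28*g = g*(g - 7)*(g + 4)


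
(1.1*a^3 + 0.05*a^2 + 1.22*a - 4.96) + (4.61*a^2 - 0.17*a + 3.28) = 1.1*a^3 + 4.66*a^2 + 1.05*a - 1.68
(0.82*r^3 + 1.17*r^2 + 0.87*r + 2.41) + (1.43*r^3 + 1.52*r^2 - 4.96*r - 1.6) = 2.25*r^3 + 2.69*r^2 - 4.09*r + 0.81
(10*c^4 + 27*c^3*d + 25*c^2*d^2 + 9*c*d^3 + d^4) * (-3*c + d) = -30*c^5 - 71*c^4*d - 48*c^3*d^2 - 2*c^2*d^3 + 6*c*d^4 + d^5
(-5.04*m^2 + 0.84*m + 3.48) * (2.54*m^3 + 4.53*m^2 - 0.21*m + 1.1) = -12.8016*m^5 - 20.6976*m^4 + 13.7028*m^3 + 10.044*m^2 + 0.1932*m + 3.828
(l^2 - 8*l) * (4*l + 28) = 4*l^3 - 4*l^2 - 224*l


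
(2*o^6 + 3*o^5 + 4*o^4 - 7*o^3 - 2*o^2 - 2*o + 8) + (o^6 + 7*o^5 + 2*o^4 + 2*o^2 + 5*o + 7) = 3*o^6 + 10*o^5 + 6*o^4 - 7*o^3 + 3*o + 15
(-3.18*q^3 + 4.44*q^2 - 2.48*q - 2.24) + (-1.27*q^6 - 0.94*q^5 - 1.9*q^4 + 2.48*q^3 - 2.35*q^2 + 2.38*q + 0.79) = -1.27*q^6 - 0.94*q^5 - 1.9*q^4 - 0.7*q^3 + 2.09*q^2 - 0.1*q - 1.45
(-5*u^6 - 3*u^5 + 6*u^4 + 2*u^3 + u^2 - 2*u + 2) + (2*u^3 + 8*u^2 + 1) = -5*u^6 - 3*u^5 + 6*u^4 + 4*u^3 + 9*u^2 - 2*u + 3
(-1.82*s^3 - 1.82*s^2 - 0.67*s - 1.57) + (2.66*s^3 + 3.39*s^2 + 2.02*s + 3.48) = 0.84*s^3 + 1.57*s^2 + 1.35*s + 1.91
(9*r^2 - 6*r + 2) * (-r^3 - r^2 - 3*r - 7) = -9*r^5 - 3*r^4 - 23*r^3 - 47*r^2 + 36*r - 14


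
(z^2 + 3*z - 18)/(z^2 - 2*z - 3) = (z + 6)/(z + 1)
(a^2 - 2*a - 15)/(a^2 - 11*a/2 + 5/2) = 2*(a + 3)/(2*a - 1)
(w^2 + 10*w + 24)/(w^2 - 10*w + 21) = (w^2 + 10*w + 24)/(w^2 - 10*w + 21)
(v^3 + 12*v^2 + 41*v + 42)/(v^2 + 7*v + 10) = (v^2 + 10*v + 21)/(v + 5)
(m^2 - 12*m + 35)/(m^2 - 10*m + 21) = (m - 5)/(m - 3)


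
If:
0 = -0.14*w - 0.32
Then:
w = -2.29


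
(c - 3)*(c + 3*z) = c^2 + 3*c*z - 3*c - 9*z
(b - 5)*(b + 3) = b^2 - 2*b - 15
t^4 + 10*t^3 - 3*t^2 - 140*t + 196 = (t - 2)^2*(t + 7)^2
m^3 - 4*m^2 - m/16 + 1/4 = (m - 4)*(m - 1/4)*(m + 1/4)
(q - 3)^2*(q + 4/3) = q^3 - 14*q^2/3 + q + 12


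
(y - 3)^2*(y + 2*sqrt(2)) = y^3 - 6*y^2 + 2*sqrt(2)*y^2 - 12*sqrt(2)*y + 9*y + 18*sqrt(2)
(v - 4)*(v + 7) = v^2 + 3*v - 28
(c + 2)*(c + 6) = c^2 + 8*c + 12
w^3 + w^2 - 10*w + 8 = (w - 2)*(w - 1)*(w + 4)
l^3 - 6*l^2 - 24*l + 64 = (l - 8)*(l - 2)*(l + 4)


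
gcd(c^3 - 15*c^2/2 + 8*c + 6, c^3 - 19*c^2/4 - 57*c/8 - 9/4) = c^2 - 11*c/2 - 3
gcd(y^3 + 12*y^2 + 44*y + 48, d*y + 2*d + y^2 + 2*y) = y + 2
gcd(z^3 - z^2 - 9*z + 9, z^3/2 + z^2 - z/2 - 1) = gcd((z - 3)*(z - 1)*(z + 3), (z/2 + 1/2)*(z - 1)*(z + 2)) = z - 1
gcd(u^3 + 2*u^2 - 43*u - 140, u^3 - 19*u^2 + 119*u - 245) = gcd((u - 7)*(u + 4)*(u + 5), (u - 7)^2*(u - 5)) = u - 7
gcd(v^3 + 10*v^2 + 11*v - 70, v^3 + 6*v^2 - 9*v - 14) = v^2 + 5*v - 14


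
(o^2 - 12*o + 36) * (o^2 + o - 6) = o^4 - 11*o^3 + 18*o^2 + 108*o - 216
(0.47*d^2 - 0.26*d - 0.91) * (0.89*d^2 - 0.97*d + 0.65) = 0.4183*d^4 - 0.6873*d^3 - 0.2522*d^2 + 0.7137*d - 0.5915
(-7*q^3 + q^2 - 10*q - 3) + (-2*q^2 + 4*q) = -7*q^3 - q^2 - 6*q - 3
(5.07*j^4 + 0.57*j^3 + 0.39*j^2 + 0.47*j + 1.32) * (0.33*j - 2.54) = 1.6731*j^5 - 12.6897*j^4 - 1.3191*j^3 - 0.8355*j^2 - 0.7582*j - 3.3528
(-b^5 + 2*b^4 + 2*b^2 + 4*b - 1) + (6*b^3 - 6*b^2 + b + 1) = -b^5 + 2*b^4 + 6*b^3 - 4*b^2 + 5*b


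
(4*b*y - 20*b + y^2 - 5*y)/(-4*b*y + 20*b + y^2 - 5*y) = (4*b + y)/(-4*b + y)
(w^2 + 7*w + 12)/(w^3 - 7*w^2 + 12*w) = (w^2 + 7*w + 12)/(w*(w^2 - 7*w + 12))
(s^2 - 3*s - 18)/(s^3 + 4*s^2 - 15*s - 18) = (s^2 - 3*s - 18)/(s^3 + 4*s^2 - 15*s - 18)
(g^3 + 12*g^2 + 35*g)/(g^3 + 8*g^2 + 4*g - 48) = g*(g^2 + 12*g + 35)/(g^3 + 8*g^2 + 4*g - 48)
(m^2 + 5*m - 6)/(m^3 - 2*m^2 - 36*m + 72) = (m - 1)/(m^2 - 8*m + 12)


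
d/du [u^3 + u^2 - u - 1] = 3*u^2 + 2*u - 1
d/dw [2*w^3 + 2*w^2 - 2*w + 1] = 6*w^2 + 4*w - 2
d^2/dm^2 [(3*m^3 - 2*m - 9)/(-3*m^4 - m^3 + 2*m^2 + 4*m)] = 2*(-27*m^9 + 54*m^7 + 600*m^6 + 339*m^5 - 372*m^4 - 392*m^3 + 216*m + 144)/(m^3*(27*m^9 + 27*m^8 - 45*m^7 - 143*m^6 - 42*m^5 + 144*m^4 + 184*m^3 - 96*m - 64))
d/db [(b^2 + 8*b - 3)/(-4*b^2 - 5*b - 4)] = (27*b^2 - 32*b - 47)/(16*b^4 + 40*b^3 + 57*b^2 + 40*b + 16)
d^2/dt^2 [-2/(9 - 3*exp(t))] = 2*(exp(t) + 3)*exp(t)/(3*(exp(t) - 3)^3)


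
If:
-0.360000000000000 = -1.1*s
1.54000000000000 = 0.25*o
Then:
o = 6.16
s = 0.33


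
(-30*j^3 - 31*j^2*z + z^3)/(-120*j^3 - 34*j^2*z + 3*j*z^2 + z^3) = (j + z)/(4*j + z)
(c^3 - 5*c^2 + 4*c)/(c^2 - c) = c - 4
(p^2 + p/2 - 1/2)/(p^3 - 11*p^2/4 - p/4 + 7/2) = 2*(2*p - 1)/(4*p^2 - 15*p + 14)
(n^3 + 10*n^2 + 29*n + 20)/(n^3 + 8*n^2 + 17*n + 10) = (n + 4)/(n + 2)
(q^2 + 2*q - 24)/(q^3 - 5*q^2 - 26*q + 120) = (q + 6)/(q^2 - q - 30)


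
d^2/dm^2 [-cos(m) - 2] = cos(m)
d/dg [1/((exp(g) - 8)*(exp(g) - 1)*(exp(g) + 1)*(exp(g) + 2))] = (-4*exp(3*g) + 18*exp(2*g) + 34*exp(g) - 6)*exp(g)/(exp(8*g) - 12*exp(7*g) + 2*exp(6*g) + 216*exp(5*g) + 249*exp(4*g) - 396*exp(3*g) - 508*exp(2*g) + 192*exp(g) + 256)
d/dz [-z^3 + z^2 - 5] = z*(2 - 3*z)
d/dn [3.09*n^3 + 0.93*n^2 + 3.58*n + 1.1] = 9.27*n^2 + 1.86*n + 3.58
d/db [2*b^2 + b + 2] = 4*b + 1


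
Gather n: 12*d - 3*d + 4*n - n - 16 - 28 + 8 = 9*d + 3*n - 36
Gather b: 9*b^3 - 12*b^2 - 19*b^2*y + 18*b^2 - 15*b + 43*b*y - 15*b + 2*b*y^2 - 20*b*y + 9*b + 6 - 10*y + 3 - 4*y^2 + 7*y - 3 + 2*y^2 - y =9*b^3 + b^2*(6 - 19*y) + b*(2*y^2 + 23*y - 21) - 2*y^2 - 4*y + 6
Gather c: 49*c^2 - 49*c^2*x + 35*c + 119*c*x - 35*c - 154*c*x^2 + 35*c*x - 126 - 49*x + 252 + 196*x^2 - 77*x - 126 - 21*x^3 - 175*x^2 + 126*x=c^2*(49 - 49*x) + c*(-154*x^2 + 154*x) - 21*x^3 + 21*x^2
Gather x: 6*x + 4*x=10*x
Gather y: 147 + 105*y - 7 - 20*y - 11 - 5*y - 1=80*y + 128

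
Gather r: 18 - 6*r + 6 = 24 - 6*r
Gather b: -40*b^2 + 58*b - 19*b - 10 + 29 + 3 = -40*b^2 + 39*b + 22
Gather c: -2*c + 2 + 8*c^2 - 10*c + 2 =8*c^2 - 12*c + 4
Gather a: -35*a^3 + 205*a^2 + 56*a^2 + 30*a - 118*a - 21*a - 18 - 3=-35*a^3 + 261*a^2 - 109*a - 21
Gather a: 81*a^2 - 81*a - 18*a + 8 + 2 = 81*a^2 - 99*a + 10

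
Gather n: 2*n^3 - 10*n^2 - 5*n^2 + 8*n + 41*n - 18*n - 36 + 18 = 2*n^3 - 15*n^2 + 31*n - 18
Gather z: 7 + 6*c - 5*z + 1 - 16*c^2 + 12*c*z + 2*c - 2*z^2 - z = -16*c^2 + 8*c - 2*z^2 + z*(12*c - 6) + 8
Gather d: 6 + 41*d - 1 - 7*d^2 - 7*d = -7*d^2 + 34*d + 5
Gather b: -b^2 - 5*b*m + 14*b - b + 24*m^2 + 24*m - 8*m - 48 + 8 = -b^2 + b*(13 - 5*m) + 24*m^2 + 16*m - 40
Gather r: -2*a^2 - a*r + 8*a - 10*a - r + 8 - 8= -2*a^2 - 2*a + r*(-a - 1)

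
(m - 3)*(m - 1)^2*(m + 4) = m^4 - m^3 - 13*m^2 + 25*m - 12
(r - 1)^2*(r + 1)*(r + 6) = r^4 + 5*r^3 - 7*r^2 - 5*r + 6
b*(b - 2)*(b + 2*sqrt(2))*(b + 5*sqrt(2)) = b^4 - 2*b^3 + 7*sqrt(2)*b^3 - 14*sqrt(2)*b^2 + 20*b^2 - 40*b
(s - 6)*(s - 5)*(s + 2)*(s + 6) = s^4 - 3*s^3 - 46*s^2 + 108*s + 360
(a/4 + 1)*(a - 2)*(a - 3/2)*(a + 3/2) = a^4/4 + a^3/2 - 41*a^2/16 - 9*a/8 + 9/2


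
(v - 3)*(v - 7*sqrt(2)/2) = v^2 - 7*sqrt(2)*v/2 - 3*v + 21*sqrt(2)/2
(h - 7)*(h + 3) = h^2 - 4*h - 21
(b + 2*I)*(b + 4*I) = b^2 + 6*I*b - 8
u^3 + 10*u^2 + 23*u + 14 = (u + 1)*(u + 2)*(u + 7)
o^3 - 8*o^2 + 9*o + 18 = (o - 6)*(o - 3)*(o + 1)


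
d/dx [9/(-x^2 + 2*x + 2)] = 18*(x - 1)/(-x^2 + 2*x + 2)^2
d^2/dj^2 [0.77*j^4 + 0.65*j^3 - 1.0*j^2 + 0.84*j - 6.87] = 9.24*j^2 + 3.9*j - 2.0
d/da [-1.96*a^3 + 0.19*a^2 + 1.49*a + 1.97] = -5.88*a^2 + 0.38*a + 1.49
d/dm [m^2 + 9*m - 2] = 2*m + 9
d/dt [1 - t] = -1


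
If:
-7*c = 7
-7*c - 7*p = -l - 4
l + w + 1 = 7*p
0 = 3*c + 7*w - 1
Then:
No Solution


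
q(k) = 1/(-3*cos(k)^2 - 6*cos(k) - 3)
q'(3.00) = -93868.55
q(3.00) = -3328.34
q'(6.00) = 0.02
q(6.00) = -0.09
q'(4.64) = 0.83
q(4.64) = -0.39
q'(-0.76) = 0.09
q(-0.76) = -0.11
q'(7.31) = -0.16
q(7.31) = -0.14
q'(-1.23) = 0.26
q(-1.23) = -0.19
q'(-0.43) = 0.04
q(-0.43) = -0.09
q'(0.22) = -0.02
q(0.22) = -0.09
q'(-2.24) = 9.56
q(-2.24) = -2.31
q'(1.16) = -0.22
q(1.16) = -0.17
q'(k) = (-6*sin(k)*cos(k) - 6*sin(k))/(-3*cos(k)^2 - 6*cos(k) - 3)^2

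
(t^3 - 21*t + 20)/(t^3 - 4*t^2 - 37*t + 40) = (t - 4)/(t - 8)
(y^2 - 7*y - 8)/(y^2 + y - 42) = (y^2 - 7*y - 8)/(y^2 + y - 42)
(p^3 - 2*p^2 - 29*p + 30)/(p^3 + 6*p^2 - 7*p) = (p^2 - p - 30)/(p*(p + 7))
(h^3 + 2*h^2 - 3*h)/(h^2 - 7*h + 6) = h*(h + 3)/(h - 6)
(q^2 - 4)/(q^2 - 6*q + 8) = (q + 2)/(q - 4)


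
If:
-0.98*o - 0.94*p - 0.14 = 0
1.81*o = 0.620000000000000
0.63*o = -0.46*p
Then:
No Solution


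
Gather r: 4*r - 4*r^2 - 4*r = -4*r^2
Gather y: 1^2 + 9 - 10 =0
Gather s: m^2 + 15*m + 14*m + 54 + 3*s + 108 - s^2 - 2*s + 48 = m^2 + 29*m - s^2 + s + 210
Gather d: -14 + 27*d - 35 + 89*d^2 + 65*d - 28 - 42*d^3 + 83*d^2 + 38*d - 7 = -42*d^3 + 172*d^2 + 130*d - 84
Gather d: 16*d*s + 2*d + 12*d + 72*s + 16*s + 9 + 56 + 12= d*(16*s + 14) + 88*s + 77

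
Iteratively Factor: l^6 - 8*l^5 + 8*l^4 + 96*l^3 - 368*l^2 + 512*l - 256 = (l - 2)*(l^5 - 6*l^4 - 4*l^3 + 88*l^2 - 192*l + 128) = (l - 2)^2*(l^4 - 4*l^3 - 12*l^2 + 64*l - 64) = (l - 2)^3*(l^3 - 2*l^2 - 16*l + 32) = (l - 4)*(l - 2)^3*(l^2 + 2*l - 8) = (l - 4)*(l - 2)^3*(l + 4)*(l - 2)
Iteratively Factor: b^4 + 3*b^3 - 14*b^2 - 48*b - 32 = (b + 2)*(b^3 + b^2 - 16*b - 16) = (b + 1)*(b + 2)*(b^2 - 16) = (b - 4)*(b + 1)*(b + 2)*(b + 4)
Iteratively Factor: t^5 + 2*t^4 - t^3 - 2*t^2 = (t)*(t^4 + 2*t^3 - t^2 - 2*t) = t*(t + 1)*(t^3 + t^2 - 2*t) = t*(t + 1)*(t + 2)*(t^2 - t) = t^2*(t + 1)*(t + 2)*(t - 1)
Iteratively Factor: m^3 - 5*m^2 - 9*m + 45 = (m - 3)*(m^2 - 2*m - 15) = (m - 5)*(m - 3)*(m + 3)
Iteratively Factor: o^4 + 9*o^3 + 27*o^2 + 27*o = (o + 3)*(o^3 + 6*o^2 + 9*o) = o*(o + 3)*(o^2 + 6*o + 9) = o*(o + 3)^2*(o + 3)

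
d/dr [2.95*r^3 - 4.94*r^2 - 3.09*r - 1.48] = 8.85*r^2 - 9.88*r - 3.09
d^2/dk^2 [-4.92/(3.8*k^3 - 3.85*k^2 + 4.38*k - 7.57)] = ((112.176*k - 37.884)*(3.8*k^3 - 3.85*k^2 + 4.38*k - 7.57) - 4.92*(11.4*k^2 - 7.7*k + 4.38)*(22.8*k^2 - 15.4*k + 8.76))/(3.8*k^3 - 3.85*k^2 + 4.38*k - 7.57)^3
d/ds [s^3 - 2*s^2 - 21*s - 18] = 3*s^2 - 4*s - 21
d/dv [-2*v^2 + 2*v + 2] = 2 - 4*v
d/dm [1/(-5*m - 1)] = 5/(5*m + 1)^2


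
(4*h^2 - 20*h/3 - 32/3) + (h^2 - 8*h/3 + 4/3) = 5*h^2 - 28*h/3 - 28/3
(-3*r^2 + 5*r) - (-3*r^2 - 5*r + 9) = 10*r - 9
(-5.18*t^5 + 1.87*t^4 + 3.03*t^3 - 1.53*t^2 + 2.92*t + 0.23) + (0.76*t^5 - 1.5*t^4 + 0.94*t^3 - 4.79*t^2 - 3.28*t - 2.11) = -4.42*t^5 + 0.37*t^4 + 3.97*t^3 - 6.32*t^2 - 0.36*t - 1.88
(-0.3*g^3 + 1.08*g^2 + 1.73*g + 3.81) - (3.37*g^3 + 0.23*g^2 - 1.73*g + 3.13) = -3.67*g^3 + 0.85*g^2 + 3.46*g + 0.68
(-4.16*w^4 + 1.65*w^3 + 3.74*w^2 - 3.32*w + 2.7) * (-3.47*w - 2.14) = 14.4352*w^5 + 3.1769*w^4 - 16.5088*w^3 + 3.5168*w^2 - 2.2642*w - 5.778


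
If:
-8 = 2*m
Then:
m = -4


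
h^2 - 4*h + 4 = (h - 2)^2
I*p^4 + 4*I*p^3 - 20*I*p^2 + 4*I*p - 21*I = (p - 3)*(p + 7)*(p + I)*(I*p + 1)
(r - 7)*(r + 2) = r^2 - 5*r - 14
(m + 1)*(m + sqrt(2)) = m^2 + m + sqrt(2)*m + sqrt(2)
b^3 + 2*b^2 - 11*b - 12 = (b - 3)*(b + 1)*(b + 4)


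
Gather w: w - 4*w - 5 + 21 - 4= 12 - 3*w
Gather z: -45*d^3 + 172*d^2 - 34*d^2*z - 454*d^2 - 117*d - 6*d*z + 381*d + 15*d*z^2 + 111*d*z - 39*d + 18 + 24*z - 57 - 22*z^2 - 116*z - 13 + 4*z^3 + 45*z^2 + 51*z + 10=-45*d^3 - 282*d^2 + 225*d + 4*z^3 + z^2*(15*d + 23) + z*(-34*d^2 + 105*d - 41) - 42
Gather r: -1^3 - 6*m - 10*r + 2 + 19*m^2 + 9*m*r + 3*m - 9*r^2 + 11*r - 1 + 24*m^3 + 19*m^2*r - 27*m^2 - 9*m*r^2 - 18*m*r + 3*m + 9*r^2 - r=24*m^3 - 8*m^2 - 9*m*r^2 + r*(19*m^2 - 9*m)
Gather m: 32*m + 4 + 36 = 32*m + 40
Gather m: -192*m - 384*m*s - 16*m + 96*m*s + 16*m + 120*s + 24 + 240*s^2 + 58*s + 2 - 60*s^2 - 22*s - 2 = m*(-288*s - 192) + 180*s^2 + 156*s + 24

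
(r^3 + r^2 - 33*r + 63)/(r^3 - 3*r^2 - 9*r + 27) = (r + 7)/(r + 3)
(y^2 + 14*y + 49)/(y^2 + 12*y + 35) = (y + 7)/(y + 5)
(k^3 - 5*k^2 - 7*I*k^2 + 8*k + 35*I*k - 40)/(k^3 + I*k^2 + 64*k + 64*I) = (k - 5)/(k + 8*I)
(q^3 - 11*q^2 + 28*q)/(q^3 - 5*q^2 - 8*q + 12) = q*(q^2 - 11*q + 28)/(q^3 - 5*q^2 - 8*q + 12)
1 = 1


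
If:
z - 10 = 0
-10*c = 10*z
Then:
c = -10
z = 10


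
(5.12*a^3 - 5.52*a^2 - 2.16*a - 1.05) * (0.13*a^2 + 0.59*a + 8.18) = 0.6656*a^5 + 2.3032*a^4 + 38.344*a^3 - 46.5645*a^2 - 18.2883*a - 8.589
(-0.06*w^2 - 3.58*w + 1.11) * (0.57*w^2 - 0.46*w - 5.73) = -0.0342*w^4 - 2.013*w^3 + 2.6233*w^2 + 20.0028*w - 6.3603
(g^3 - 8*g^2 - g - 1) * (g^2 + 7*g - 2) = g^5 - g^4 - 59*g^3 + 8*g^2 - 5*g + 2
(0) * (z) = 0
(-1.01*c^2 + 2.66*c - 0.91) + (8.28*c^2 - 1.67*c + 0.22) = 7.27*c^2 + 0.99*c - 0.69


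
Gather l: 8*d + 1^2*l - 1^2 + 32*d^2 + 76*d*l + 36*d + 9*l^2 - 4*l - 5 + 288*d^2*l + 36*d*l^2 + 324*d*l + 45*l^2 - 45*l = 32*d^2 + 44*d + l^2*(36*d + 54) + l*(288*d^2 + 400*d - 48) - 6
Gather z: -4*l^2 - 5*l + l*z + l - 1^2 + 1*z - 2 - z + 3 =-4*l^2 + l*z - 4*l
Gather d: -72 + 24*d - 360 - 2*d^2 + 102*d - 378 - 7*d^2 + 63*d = -9*d^2 + 189*d - 810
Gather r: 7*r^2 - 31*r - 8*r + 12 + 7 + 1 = 7*r^2 - 39*r + 20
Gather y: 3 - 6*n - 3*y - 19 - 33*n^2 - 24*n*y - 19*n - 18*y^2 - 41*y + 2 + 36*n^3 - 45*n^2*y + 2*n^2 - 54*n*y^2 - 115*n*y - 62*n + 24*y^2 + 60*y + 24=36*n^3 - 31*n^2 - 87*n + y^2*(6 - 54*n) + y*(-45*n^2 - 139*n + 16) + 10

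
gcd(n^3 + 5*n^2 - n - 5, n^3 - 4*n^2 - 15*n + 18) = n - 1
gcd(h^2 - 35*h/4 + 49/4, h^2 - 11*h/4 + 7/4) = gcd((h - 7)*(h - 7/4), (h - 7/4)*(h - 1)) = h - 7/4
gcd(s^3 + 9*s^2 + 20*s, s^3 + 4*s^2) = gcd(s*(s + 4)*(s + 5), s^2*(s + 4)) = s^2 + 4*s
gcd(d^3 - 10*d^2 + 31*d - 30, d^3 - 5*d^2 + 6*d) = d^2 - 5*d + 6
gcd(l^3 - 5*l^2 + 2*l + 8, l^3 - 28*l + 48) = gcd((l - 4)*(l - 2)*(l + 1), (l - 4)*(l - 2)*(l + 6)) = l^2 - 6*l + 8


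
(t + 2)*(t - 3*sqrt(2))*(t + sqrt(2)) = t^3 - 2*sqrt(2)*t^2 + 2*t^2 - 6*t - 4*sqrt(2)*t - 12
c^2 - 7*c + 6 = (c - 6)*(c - 1)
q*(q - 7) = q^2 - 7*q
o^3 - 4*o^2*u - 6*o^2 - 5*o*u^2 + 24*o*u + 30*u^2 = (o - 6)*(o - 5*u)*(o + u)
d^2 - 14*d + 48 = (d - 8)*(d - 6)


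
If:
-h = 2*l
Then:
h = -2*l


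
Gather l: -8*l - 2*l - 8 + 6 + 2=-10*l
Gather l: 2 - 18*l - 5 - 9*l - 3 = -27*l - 6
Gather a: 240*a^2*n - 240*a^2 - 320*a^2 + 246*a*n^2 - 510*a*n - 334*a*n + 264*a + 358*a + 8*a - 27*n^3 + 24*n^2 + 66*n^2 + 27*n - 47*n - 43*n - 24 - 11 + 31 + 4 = a^2*(240*n - 560) + a*(246*n^2 - 844*n + 630) - 27*n^3 + 90*n^2 - 63*n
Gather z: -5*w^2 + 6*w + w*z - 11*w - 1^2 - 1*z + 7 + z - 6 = -5*w^2 + w*z - 5*w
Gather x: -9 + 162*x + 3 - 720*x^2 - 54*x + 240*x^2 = -480*x^2 + 108*x - 6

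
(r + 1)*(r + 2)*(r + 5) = r^3 + 8*r^2 + 17*r + 10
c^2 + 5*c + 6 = (c + 2)*(c + 3)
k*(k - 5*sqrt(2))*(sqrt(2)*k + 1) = sqrt(2)*k^3 - 9*k^2 - 5*sqrt(2)*k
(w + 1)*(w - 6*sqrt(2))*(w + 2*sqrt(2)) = w^3 - 4*sqrt(2)*w^2 + w^2 - 24*w - 4*sqrt(2)*w - 24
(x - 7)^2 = x^2 - 14*x + 49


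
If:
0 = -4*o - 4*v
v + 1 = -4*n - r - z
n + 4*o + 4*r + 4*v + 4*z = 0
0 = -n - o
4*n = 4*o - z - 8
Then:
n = -4/19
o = 4/19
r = 121/19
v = -4/19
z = -120/19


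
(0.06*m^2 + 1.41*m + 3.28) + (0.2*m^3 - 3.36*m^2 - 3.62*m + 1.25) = 0.2*m^3 - 3.3*m^2 - 2.21*m + 4.53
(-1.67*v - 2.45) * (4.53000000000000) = -7.5651*v - 11.0985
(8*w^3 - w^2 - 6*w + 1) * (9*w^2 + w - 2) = 72*w^5 - w^4 - 71*w^3 + 5*w^2 + 13*w - 2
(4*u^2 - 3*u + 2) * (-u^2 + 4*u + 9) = -4*u^4 + 19*u^3 + 22*u^2 - 19*u + 18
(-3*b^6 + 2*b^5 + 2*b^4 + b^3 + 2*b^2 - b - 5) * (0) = 0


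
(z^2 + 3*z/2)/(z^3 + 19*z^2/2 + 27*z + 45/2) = z/(z^2 + 8*z + 15)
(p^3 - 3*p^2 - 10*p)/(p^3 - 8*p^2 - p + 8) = p*(p^2 - 3*p - 10)/(p^3 - 8*p^2 - p + 8)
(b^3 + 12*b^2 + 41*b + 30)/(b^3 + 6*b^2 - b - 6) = (b + 5)/(b - 1)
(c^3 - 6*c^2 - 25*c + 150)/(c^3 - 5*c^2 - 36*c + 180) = (c + 5)/(c + 6)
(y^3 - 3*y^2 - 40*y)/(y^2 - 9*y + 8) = y*(y + 5)/(y - 1)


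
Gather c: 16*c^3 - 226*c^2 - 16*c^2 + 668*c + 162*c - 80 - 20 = 16*c^3 - 242*c^2 + 830*c - 100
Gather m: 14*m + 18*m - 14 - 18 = 32*m - 32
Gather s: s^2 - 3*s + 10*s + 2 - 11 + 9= s^2 + 7*s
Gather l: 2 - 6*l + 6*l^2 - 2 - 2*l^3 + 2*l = -2*l^3 + 6*l^2 - 4*l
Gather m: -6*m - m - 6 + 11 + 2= 7 - 7*m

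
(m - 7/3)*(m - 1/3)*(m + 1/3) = m^3 - 7*m^2/3 - m/9 + 7/27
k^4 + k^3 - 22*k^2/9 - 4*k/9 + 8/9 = (k - 1)*(k - 2/3)*(k + 2/3)*(k + 2)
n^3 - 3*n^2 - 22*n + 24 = (n - 6)*(n - 1)*(n + 4)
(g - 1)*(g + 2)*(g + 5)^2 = g^4 + 11*g^3 + 33*g^2 + 5*g - 50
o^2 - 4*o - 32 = (o - 8)*(o + 4)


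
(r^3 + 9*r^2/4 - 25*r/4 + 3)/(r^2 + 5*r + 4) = (4*r^2 - 7*r + 3)/(4*(r + 1))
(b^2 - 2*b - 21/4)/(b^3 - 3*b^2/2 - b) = (-4*b^2 + 8*b + 21)/(2*b*(-2*b^2 + 3*b + 2))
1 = 1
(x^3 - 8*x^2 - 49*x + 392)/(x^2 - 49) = x - 8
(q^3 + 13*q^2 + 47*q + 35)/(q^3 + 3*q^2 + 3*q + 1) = (q^2 + 12*q + 35)/(q^2 + 2*q + 1)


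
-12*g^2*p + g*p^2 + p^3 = p*(-3*g + p)*(4*g + p)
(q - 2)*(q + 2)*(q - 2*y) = q^3 - 2*q^2*y - 4*q + 8*y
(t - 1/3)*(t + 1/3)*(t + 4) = t^3 + 4*t^2 - t/9 - 4/9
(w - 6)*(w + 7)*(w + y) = w^3 + w^2*y + w^2 + w*y - 42*w - 42*y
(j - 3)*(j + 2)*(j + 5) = j^3 + 4*j^2 - 11*j - 30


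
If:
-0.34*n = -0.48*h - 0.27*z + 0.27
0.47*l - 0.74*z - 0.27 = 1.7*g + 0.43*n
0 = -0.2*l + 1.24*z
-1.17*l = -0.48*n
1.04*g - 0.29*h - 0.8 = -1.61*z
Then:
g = 0.56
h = -2.32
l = -1.76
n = -4.29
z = -0.28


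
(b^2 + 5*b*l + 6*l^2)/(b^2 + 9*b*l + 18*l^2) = (b + 2*l)/(b + 6*l)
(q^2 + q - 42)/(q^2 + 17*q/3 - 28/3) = 3*(q - 6)/(3*q - 4)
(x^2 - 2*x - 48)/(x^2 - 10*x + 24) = (x^2 - 2*x - 48)/(x^2 - 10*x + 24)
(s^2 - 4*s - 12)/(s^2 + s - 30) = (s^2 - 4*s - 12)/(s^2 + s - 30)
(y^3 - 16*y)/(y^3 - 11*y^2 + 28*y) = (y + 4)/(y - 7)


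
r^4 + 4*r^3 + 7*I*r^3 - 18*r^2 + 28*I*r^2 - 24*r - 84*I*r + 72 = (r - 2)*(r + 6)*(r + I)*(r + 6*I)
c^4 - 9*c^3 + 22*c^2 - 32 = (c - 4)^2*(c - 2)*(c + 1)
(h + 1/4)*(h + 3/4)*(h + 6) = h^3 + 7*h^2 + 99*h/16 + 9/8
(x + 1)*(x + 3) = x^2 + 4*x + 3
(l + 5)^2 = l^2 + 10*l + 25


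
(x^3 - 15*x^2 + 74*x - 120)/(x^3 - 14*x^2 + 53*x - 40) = (x^2 - 10*x + 24)/(x^2 - 9*x + 8)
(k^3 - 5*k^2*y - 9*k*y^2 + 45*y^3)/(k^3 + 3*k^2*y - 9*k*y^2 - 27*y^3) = (k - 5*y)/(k + 3*y)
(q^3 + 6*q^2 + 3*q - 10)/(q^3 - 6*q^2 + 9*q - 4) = (q^2 + 7*q + 10)/(q^2 - 5*q + 4)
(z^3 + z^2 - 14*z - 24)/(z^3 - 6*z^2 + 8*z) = (z^2 + 5*z + 6)/(z*(z - 2))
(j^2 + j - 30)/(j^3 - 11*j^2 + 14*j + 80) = (j + 6)/(j^2 - 6*j - 16)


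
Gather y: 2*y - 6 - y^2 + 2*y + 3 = -y^2 + 4*y - 3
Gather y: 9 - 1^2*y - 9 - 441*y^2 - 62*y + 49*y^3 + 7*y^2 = 49*y^3 - 434*y^2 - 63*y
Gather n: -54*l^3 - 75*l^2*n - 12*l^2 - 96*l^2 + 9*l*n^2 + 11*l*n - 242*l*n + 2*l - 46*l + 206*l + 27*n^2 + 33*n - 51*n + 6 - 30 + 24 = -54*l^3 - 108*l^2 + 162*l + n^2*(9*l + 27) + n*(-75*l^2 - 231*l - 18)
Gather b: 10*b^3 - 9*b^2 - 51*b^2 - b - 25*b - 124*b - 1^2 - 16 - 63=10*b^3 - 60*b^2 - 150*b - 80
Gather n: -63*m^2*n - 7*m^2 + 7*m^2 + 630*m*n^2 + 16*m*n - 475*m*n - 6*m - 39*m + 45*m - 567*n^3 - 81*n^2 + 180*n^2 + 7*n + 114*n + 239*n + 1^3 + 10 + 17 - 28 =-567*n^3 + n^2*(630*m + 99) + n*(-63*m^2 - 459*m + 360)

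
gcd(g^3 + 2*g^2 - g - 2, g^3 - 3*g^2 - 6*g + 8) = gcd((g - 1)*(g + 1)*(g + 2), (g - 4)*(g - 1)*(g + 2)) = g^2 + g - 2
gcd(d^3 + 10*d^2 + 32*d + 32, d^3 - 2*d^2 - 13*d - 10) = d + 2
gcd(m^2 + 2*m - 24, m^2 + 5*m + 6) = 1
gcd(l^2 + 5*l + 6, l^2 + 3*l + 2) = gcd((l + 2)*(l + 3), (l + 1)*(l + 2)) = l + 2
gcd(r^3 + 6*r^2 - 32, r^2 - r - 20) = r + 4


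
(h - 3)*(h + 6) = h^2 + 3*h - 18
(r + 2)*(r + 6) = r^2 + 8*r + 12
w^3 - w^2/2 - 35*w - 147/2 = (w - 7)*(w + 3)*(w + 7/2)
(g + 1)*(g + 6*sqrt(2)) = g^2 + g + 6*sqrt(2)*g + 6*sqrt(2)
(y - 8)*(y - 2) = y^2 - 10*y + 16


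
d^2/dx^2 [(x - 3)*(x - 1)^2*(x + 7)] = 12*x^2 + 12*x - 56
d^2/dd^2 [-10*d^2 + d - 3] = -20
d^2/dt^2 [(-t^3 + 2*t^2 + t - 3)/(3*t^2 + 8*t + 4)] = 2*(-91*t^3 - 249*t^2 - 300*t - 156)/(27*t^6 + 216*t^5 + 684*t^4 + 1088*t^3 + 912*t^2 + 384*t + 64)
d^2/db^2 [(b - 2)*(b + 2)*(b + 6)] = 6*b + 12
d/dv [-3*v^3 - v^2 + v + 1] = -9*v^2 - 2*v + 1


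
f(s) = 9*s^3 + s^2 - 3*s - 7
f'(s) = 27*s^2 + 2*s - 3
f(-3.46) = -357.44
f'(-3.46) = 313.31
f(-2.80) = -188.33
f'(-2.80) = 203.08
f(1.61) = 28.32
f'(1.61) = 70.21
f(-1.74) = -46.16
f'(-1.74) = 75.27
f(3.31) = 320.41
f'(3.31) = 299.43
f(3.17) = 280.23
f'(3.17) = 274.66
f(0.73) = -5.16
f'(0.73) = 12.85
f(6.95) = 3041.77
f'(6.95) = 1315.07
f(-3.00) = -232.00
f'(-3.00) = 234.00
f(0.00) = -7.00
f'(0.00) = -3.00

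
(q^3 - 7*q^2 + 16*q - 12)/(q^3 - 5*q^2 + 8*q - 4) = (q - 3)/(q - 1)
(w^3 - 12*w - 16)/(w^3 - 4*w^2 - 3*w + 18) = (w^2 - 2*w - 8)/(w^2 - 6*w + 9)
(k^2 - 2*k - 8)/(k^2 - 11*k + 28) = (k + 2)/(k - 7)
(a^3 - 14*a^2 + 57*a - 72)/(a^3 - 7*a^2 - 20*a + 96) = (a - 3)/(a + 4)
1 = 1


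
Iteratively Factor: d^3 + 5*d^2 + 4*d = (d + 1)*(d^2 + 4*d) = d*(d + 1)*(d + 4)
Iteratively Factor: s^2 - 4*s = (s)*(s - 4)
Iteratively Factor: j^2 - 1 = (j - 1)*(j + 1)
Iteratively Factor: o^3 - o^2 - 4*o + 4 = (o - 1)*(o^2 - 4) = (o - 1)*(o + 2)*(o - 2)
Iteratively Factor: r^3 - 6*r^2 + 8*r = (r - 4)*(r^2 - 2*r) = (r - 4)*(r - 2)*(r)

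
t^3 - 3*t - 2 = (t - 2)*(t + 1)^2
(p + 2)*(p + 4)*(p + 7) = p^3 + 13*p^2 + 50*p + 56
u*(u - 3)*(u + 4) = u^3 + u^2 - 12*u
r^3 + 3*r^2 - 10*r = r*(r - 2)*(r + 5)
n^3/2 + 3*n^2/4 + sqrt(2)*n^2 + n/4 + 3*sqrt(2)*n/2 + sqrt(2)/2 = (n/2 + 1/2)*(n + 1/2)*(n + 2*sqrt(2))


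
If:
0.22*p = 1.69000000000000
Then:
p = 7.68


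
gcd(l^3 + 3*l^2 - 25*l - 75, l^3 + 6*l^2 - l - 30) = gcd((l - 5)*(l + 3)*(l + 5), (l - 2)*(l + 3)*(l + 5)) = l^2 + 8*l + 15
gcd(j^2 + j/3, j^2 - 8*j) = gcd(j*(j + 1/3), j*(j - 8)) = j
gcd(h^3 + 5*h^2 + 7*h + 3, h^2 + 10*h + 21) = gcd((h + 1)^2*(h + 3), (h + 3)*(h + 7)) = h + 3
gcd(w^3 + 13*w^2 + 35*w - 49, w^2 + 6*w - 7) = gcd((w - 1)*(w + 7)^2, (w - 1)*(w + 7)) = w^2 + 6*w - 7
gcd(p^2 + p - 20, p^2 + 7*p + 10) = p + 5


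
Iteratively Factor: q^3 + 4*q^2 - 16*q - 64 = (q + 4)*(q^2 - 16) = (q + 4)^2*(q - 4)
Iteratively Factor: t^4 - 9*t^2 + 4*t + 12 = (t - 2)*(t^3 + 2*t^2 - 5*t - 6) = (t - 2)*(t + 3)*(t^2 - t - 2) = (t - 2)*(t + 1)*(t + 3)*(t - 2)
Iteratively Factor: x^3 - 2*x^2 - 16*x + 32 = (x + 4)*(x^2 - 6*x + 8) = (x - 4)*(x + 4)*(x - 2)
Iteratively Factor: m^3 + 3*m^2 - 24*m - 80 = (m + 4)*(m^2 - m - 20) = (m + 4)^2*(m - 5)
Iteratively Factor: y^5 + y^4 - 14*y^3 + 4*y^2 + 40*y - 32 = (y - 1)*(y^4 + 2*y^3 - 12*y^2 - 8*y + 32) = (y - 2)*(y - 1)*(y^3 + 4*y^2 - 4*y - 16) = (y - 2)^2*(y - 1)*(y^2 + 6*y + 8) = (y - 2)^2*(y - 1)*(y + 4)*(y + 2)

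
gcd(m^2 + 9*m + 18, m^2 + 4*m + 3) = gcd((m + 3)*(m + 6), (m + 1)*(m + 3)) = m + 3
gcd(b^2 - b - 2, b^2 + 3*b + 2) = b + 1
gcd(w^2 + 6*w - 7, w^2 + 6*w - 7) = w^2 + 6*w - 7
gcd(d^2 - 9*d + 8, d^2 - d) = d - 1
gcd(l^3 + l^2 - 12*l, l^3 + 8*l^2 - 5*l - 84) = l^2 + l - 12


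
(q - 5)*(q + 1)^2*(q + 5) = q^4 + 2*q^3 - 24*q^2 - 50*q - 25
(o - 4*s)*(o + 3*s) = o^2 - o*s - 12*s^2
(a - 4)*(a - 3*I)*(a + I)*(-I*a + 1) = -I*a^4 - a^3 + 4*I*a^3 + 4*a^2 - 5*I*a^2 + 3*a + 20*I*a - 12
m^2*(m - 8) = m^3 - 8*m^2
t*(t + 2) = t^2 + 2*t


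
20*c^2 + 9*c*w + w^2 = (4*c + w)*(5*c + w)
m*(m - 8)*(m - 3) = m^3 - 11*m^2 + 24*m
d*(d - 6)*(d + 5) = d^3 - d^2 - 30*d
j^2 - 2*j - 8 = (j - 4)*(j + 2)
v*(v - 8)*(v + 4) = v^3 - 4*v^2 - 32*v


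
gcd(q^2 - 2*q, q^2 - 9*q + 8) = 1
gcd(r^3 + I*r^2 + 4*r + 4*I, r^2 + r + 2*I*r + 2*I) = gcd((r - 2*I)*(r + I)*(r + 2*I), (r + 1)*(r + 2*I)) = r + 2*I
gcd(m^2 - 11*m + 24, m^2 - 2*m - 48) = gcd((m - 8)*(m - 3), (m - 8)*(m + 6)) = m - 8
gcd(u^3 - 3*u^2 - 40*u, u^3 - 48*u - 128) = u - 8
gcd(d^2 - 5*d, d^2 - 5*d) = d^2 - 5*d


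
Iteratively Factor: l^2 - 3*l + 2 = (l - 2)*(l - 1)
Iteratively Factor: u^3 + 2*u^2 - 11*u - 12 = (u + 1)*(u^2 + u - 12) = (u + 1)*(u + 4)*(u - 3)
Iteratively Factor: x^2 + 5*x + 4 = (x + 1)*(x + 4)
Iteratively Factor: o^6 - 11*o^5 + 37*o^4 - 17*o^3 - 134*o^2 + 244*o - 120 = (o + 2)*(o^5 - 13*o^4 + 63*o^3 - 143*o^2 + 152*o - 60) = (o - 2)*(o + 2)*(o^4 - 11*o^3 + 41*o^2 - 61*o + 30) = (o - 2)*(o - 1)*(o + 2)*(o^3 - 10*o^2 + 31*o - 30) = (o - 2)^2*(o - 1)*(o + 2)*(o^2 - 8*o + 15) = (o - 3)*(o - 2)^2*(o - 1)*(o + 2)*(o - 5)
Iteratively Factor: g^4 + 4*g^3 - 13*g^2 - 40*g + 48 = (g - 3)*(g^3 + 7*g^2 + 8*g - 16) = (g - 3)*(g + 4)*(g^2 + 3*g - 4) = (g - 3)*(g - 1)*(g + 4)*(g + 4)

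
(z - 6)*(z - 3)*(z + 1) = z^3 - 8*z^2 + 9*z + 18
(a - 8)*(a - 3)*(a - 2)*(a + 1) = a^4 - 12*a^3 + 33*a^2 - 2*a - 48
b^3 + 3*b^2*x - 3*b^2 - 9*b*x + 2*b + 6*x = (b - 2)*(b - 1)*(b + 3*x)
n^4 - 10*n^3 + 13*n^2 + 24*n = n*(n - 8)*(n - 3)*(n + 1)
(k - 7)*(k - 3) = k^2 - 10*k + 21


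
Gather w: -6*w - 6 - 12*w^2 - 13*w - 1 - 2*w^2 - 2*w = -14*w^2 - 21*w - 7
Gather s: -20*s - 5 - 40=-20*s - 45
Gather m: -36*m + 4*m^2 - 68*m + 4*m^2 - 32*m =8*m^2 - 136*m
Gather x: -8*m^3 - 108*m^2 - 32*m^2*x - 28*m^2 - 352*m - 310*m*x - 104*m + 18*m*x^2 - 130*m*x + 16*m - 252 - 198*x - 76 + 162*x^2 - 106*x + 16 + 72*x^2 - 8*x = -8*m^3 - 136*m^2 - 440*m + x^2*(18*m + 234) + x*(-32*m^2 - 440*m - 312) - 312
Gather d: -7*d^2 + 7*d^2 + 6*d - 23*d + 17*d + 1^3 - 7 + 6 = 0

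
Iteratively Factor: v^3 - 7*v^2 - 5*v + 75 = (v - 5)*(v^2 - 2*v - 15) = (v - 5)*(v + 3)*(v - 5)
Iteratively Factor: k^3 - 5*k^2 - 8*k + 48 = (k - 4)*(k^2 - k - 12) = (k - 4)^2*(k + 3)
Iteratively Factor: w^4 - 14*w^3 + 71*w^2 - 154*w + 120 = (w - 3)*(w^3 - 11*w^2 + 38*w - 40) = (w - 5)*(w - 3)*(w^2 - 6*w + 8) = (w - 5)*(w - 3)*(w - 2)*(w - 4)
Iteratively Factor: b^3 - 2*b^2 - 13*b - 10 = (b + 2)*(b^2 - 4*b - 5) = (b + 1)*(b + 2)*(b - 5)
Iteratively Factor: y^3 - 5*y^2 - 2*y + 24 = (y - 4)*(y^2 - y - 6) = (y - 4)*(y + 2)*(y - 3)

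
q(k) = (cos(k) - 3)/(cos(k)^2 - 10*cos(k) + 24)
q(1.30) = -0.13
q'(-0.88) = -0.01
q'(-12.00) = 0.00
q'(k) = (2*sin(k)*cos(k) - 10*sin(k))*(cos(k) - 3)/(cos(k)^2 - 10*cos(k) + 24)^2 - sin(k)/(cos(k)^2 - 10*cos(k) + 24)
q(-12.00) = -0.13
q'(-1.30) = -0.01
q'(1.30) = 0.01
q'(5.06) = -0.01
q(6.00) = -0.13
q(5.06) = -0.13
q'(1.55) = 0.01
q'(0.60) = 0.00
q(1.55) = -0.13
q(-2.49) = -0.12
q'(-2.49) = -0.01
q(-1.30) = -0.13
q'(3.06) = 0.00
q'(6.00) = 0.00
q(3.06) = -0.11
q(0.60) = -0.13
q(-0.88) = -0.13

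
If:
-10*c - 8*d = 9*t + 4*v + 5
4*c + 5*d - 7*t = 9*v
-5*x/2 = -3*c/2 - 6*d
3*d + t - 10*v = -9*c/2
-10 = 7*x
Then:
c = 13970/58107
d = -5440/8301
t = -3725/19369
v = -2085/19369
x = -10/7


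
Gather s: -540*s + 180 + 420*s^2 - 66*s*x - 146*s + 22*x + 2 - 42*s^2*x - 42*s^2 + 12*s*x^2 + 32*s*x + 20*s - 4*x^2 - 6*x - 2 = s^2*(378 - 42*x) + s*(12*x^2 - 34*x - 666) - 4*x^2 + 16*x + 180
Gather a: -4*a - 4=-4*a - 4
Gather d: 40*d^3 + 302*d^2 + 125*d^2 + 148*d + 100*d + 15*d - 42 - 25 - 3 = 40*d^3 + 427*d^2 + 263*d - 70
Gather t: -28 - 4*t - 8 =-4*t - 36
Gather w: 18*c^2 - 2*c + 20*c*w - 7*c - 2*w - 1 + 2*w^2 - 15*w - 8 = 18*c^2 - 9*c + 2*w^2 + w*(20*c - 17) - 9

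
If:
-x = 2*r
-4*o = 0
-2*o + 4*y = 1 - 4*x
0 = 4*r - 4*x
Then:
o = 0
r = 0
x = 0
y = 1/4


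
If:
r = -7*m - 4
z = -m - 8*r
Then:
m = z/55 - 32/55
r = 4/55 - 7*z/55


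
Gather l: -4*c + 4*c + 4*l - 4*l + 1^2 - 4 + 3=0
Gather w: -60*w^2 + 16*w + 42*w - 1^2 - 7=-60*w^2 + 58*w - 8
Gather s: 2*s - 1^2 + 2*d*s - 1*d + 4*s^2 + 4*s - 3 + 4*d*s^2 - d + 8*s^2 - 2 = -2*d + s^2*(4*d + 12) + s*(2*d + 6) - 6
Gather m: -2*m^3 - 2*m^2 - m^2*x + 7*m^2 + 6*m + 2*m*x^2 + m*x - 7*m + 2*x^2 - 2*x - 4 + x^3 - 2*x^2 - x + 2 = -2*m^3 + m^2*(5 - x) + m*(2*x^2 + x - 1) + x^3 - 3*x - 2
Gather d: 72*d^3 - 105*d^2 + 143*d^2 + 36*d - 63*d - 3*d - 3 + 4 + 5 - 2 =72*d^3 + 38*d^2 - 30*d + 4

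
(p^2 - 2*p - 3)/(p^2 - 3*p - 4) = (p - 3)/(p - 4)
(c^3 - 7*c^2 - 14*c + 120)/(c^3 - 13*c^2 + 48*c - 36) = (c^2 - c - 20)/(c^2 - 7*c + 6)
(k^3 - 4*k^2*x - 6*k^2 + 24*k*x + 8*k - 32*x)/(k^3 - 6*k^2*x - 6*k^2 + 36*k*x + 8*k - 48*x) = (-k + 4*x)/(-k + 6*x)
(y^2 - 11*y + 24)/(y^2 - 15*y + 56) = (y - 3)/(y - 7)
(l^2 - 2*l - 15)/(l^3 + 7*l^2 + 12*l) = (l - 5)/(l*(l + 4))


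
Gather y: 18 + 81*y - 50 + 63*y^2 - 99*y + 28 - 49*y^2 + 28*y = 14*y^2 + 10*y - 4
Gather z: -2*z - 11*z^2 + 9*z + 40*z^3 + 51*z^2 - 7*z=40*z^3 + 40*z^2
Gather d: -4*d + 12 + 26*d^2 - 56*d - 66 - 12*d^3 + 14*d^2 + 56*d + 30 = -12*d^3 + 40*d^2 - 4*d - 24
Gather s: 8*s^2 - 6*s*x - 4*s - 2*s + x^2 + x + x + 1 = 8*s^2 + s*(-6*x - 6) + x^2 + 2*x + 1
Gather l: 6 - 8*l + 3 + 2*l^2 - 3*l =2*l^2 - 11*l + 9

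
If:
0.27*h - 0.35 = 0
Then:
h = 1.30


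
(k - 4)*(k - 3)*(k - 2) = k^3 - 9*k^2 + 26*k - 24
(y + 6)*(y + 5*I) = y^2 + 6*y + 5*I*y + 30*I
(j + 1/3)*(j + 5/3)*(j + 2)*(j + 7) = j^4 + 11*j^3 + 293*j^2/9 + 33*j + 70/9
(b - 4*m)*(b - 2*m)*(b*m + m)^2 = b^4*m^2 - 6*b^3*m^3 + 2*b^3*m^2 + 8*b^2*m^4 - 12*b^2*m^3 + b^2*m^2 + 16*b*m^4 - 6*b*m^3 + 8*m^4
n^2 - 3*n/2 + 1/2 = (n - 1)*(n - 1/2)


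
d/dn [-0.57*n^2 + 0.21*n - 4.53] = 0.21 - 1.14*n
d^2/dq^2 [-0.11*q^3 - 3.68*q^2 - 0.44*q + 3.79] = -0.66*q - 7.36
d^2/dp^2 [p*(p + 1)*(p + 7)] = 6*p + 16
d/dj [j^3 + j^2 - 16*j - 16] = 3*j^2 + 2*j - 16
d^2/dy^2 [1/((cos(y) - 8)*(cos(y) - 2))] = (-4*sin(y)^4 + 38*sin(y)^2 - 395*cos(y)/2 + 15*cos(3*y)/2 + 134)/((cos(y) - 8)^3*(cos(y) - 2)^3)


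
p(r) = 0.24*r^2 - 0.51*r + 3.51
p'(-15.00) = -7.71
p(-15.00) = 65.16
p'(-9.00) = -4.83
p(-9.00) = 27.54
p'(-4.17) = -2.51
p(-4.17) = 9.81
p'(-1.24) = -1.11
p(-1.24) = 4.51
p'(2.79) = 0.83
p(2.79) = 3.96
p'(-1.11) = -1.04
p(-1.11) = 4.37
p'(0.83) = -0.11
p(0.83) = 3.25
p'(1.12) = 0.03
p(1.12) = 3.24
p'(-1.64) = -1.30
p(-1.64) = 4.99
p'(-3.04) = -1.97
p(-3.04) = 7.28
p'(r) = 0.48*r - 0.51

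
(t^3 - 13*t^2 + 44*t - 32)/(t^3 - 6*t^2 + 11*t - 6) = (t^2 - 12*t + 32)/(t^2 - 5*t + 6)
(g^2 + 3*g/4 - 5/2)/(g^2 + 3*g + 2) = (g - 5/4)/(g + 1)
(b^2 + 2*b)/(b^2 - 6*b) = (b + 2)/(b - 6)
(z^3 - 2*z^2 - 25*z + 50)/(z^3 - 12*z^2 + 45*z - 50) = (z + 5)/(z - 5)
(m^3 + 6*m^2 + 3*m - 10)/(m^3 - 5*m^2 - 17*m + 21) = (m^2 + 7*m + 10)/(m^2 - 4*m - 21)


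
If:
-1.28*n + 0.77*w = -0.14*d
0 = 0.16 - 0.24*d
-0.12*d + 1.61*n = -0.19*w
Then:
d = 0.67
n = 0.05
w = -0.03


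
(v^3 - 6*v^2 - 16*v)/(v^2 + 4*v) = (v^2 - 6*v - 16)/(v + 4)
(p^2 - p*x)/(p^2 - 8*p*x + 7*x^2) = p/(p - 7*x)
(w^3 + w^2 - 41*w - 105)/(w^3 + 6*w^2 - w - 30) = (w - 7)/(w - 2)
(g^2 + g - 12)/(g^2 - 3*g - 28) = (g - 3)/(g - 7)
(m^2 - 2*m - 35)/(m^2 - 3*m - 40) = (m - 7)/(m - 8)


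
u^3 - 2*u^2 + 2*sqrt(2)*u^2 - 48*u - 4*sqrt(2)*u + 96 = (u - 2)*(u - 4*sqrt(2))*(u + 6*sqrt(2))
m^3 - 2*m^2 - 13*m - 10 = (m - 5)*(m + 1)*(m + 2)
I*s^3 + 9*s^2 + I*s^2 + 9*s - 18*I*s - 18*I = (s - 6*I)*(s - 3*I)*(I*s + I)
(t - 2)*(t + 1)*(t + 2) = t^3 + t^2 - 4*t - 4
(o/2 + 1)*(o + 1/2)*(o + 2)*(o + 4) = o^4/2 + 17*o^3/4 + 12*o^2 + 13*o + 4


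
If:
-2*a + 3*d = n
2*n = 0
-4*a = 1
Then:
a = -1/4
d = -1/6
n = 0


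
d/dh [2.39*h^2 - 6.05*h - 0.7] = 4.78*h - 6.05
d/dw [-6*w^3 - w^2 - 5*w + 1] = -18*w^2 - 2*w - 5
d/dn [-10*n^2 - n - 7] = -20*n - 1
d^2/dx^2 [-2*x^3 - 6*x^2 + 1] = -12*x - 12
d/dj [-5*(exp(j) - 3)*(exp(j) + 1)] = 10*(1 - exp(j))*exp(j)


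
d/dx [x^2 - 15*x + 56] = 2*x - 15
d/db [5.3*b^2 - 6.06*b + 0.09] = 10.6*b - 6.06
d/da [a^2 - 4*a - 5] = 2*a - 4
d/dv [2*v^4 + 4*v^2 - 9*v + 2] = 8*v^3 + 8*v - 9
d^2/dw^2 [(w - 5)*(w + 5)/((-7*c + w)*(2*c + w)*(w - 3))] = 2*(2*w*(2*c + w)^2*(7*c - w)^2*(w - 3) - 2*w*(2*c + w)^2*(7*c - w)*(w - 3)^2 + 2*w*(2*c + w)*(7*c - w)^2*(w - 3)^2 - (2*c + w)^2*(7*c - w)^2*(w - 5)*(w + 5) - (2*c + w)^2*(7*c - w)^2*(w - 3)^2 + (2*c + w)^2*(7*c - w)*(w - 5)*(w - 3)*(w + 5) - (2*c + w)^2*(w - 5)*(w - 3)^2*(w + 5) - (2*c + w)*(7*c - w)^2*(w - 5)*(w - 3)*(w + 5) + (2*c + w)*(7*c - w)*(w - 5)*(w - 3)^2*(w + 5) - (7*c - w)^2*(w - 5)*(w - 3)^2*(w + 5))/((2*c + w)^3*(7*c - w)^3*(w - 3)^3)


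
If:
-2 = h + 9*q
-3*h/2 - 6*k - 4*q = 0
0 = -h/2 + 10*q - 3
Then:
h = -94/29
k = 125/174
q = 4/29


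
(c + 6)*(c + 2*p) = c^2 + 2*c*p + 6*c + 12*p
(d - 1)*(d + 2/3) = d^2 - d/3 - 2/3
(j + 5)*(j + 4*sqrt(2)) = j^2 + 5*j + 4*sqrt(2)*j + 20*sqrt(2)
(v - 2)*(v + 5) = v^2 + 3*v - 10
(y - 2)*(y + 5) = y^2 + 3*y - 10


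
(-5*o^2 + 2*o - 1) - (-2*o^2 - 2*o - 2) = -3*o^2 + 4*o + 1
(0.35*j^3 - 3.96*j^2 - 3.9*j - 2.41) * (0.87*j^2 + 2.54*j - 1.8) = 0.3045*j^5 - 2.5562*j^4 - 14.0814*j^3 - 4.8747*j^2 + 0.898599999999999*j + 4.338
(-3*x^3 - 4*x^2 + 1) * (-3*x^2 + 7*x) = 9*x^5 - 9*x^4 - 28*x^3 - 3*x^2 + 7*x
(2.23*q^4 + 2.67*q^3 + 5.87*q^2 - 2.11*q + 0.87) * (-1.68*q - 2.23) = -3.7464*q^5 - 9.4585*q^4 - 15.8157*q^3 - 9.5453*q^2 + 3.2437*q - 1.9401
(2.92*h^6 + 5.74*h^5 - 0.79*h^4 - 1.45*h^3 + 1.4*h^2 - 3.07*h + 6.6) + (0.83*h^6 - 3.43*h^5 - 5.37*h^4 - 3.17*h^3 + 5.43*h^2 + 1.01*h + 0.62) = 3.75*h^6 + 2.31*h^5 - 6.16*h^4 - 4.62*h^3 + 6.83*h^2 - 2.06*h + 7.22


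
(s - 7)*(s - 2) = s^2 - 9*s + 14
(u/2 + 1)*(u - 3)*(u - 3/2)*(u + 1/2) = u^4/2 - u^3 - 23*u^2/8 + 27*u/8 + 9/4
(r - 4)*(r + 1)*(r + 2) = r^3 - r^2 - 10*r - 8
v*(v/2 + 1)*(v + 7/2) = v^3/2 + 11*v^2/4 + 7*v/2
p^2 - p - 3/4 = (p - 3/2)*(p + 1/2)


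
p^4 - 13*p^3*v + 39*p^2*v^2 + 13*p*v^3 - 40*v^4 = (p - 8*v)*(p - 5*v)*(p - v)*(p + v)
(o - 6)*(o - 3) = o^2 - 9*o + 18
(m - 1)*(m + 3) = m^2 + 2*m - 3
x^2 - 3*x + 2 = (x - 2)*(x - 1)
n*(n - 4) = n^2 - 4*n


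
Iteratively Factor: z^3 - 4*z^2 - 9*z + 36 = (z - 4)*(z^2 - 9) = (z - 4)*(z + 3)*(z - 3)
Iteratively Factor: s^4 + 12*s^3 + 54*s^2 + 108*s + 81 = (s + 3)*(s^3 + 9*s^2 + 27*s + 27) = (s + 3)^2*(s^2 + 6*s + 9) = (s + 3)^3*(s + 3)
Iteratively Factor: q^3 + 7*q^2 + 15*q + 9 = (q + 1)*(q^2 + 6*q + 9) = (q + 1)*(q + 3)*(q + 3)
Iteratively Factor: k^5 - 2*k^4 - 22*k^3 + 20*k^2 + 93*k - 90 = (k - 2)*(k^4 - 22*k^2 - 24*k + 45) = (k - 2)*(k - 1)*(k^3 + k^2 - 21*k - 45) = (k - 5)*(k - 2)*(k - 1)*(k^2 + 6*k + 9) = (k - 5)*(k - 2)*(k - 1)*(k + 3)*(k + 3)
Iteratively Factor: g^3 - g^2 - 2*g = (g + 1)*(g^2 - 2*g) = g*(g + 1)*(g - 2)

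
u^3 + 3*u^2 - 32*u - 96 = (u + 3)*(u - 4*sqrt(2))*(u + 4*sqrt(2))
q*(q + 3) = q^2 + 3*q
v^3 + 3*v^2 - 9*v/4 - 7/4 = (v - 1)*(v + 1/2)*(v + 7/2)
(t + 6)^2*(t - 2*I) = t^3 + 12*t^2 - 2*I*t^2 + 36*t - 24*I*t - 72*I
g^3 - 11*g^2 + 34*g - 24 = (g - 6)*(g - 4)*(g - 1)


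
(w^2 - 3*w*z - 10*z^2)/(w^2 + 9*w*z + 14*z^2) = (w - 5*z)/(w + 7*z)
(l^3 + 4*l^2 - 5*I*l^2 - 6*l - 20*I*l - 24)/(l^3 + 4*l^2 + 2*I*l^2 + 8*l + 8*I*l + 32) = (l - 3*I)/(l + 4*I)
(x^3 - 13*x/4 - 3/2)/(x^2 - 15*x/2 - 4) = (x^2 - x/2 - 3)/(x - 8)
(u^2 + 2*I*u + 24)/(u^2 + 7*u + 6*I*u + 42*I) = (u - 4*I)/(u + 7)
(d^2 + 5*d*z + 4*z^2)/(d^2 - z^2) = (-d - 4*z)/(-d + z)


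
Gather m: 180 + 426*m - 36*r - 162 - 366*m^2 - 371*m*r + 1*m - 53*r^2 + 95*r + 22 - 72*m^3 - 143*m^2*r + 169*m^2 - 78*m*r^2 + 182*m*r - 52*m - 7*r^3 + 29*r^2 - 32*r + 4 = -72*m^3 + m^2*(-143*r - 197) + m*(-78*r^2 - 189*r + 375) - 7*r^3 - 24*r^2 + 27*r + 44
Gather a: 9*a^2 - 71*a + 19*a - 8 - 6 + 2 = 9*a^2 - 52*a - 12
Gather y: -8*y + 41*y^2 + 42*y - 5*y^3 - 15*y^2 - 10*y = -5*y^3 + 26*y^2 + 24*y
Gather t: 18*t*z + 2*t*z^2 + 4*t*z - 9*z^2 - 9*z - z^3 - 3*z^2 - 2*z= t*(2*z^2 + 22*z) - z^3 - 12*z^2 - 11*z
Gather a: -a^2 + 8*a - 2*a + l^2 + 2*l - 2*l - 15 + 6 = -a^2 + 6*a + l^2 - 9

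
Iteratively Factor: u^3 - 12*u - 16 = (u - 4)*(u^2 + 4*u + 4) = (u - 4)*(u + 2)*(u + 2)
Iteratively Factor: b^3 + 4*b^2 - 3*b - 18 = (b - 2)*(b^2 + 6*b + 9) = (b - 2)*(b + 3)*(b + 3)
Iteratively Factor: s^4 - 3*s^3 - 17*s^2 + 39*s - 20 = (s - 5)*(s^3 + 2*s^2 - 7*s + 4) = (s - 5)*(s - 1)*(s^2 + 3*s - 4) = (s - 5)*(s - 1)^2*(s + 4)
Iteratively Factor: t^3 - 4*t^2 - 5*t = (t - 5)*(t^2 + t) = (t - 5)*(t + 1)*(t)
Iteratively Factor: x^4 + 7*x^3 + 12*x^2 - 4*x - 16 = (x - 1)*(x^3 + 8*x^2 + 20*x + 16) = (x - 1)*(x + 2)*(x^2 + 6*x + 8) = (x - 1)*(x + 2)^2*(x + 4)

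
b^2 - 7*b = b*(b - 7)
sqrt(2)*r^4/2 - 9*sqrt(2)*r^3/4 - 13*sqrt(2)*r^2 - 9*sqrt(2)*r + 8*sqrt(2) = (r - 8)*(r - 1/2)*(r + 2)*(sqrt(2)*r/2 + sqrt(2))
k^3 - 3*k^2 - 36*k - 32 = (k - 8)*(k + 1)*(k + 4)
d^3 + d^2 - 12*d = d*(d - 3)*(d + 4)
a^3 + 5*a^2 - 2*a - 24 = (a - 2)*(a + 3)*(a + 4)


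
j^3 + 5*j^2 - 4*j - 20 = (j - 2)*(j + 2)*(j + 5)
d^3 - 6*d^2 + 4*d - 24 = (d - 6)*(d - 2*I)*(d + 2*I)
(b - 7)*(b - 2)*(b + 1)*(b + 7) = b^4 - b^3 - 51*b^2 + 49*b + 98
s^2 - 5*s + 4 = (s - 4)*(s - 1)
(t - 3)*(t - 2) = t^2 - 5*t + 6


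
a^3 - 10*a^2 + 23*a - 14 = (a - 7)*(a - 2)*(a - 1)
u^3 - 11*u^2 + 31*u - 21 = (u - 7)*(u - 3)*(u - 1)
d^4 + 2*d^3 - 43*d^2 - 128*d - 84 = (d - 7)*(d + 1)*(d + 2)*(d + 6)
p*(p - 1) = p^2 - p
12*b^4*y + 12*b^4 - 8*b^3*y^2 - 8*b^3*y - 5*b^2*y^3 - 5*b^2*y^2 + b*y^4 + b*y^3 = (-6*b + y)*(-b + y)*(2*b + y)*(b*y + b)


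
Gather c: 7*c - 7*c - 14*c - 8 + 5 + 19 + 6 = 22 - 14*c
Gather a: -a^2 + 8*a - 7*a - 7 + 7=-a^2 + a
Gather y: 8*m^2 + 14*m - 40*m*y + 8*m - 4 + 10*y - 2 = 8*m^2 + 22*m + y*(10 - 40*m) - 6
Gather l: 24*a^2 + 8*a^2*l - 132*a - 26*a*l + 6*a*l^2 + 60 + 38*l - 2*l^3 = 24*a^2 + 6*a*l^2 - 132*a - 2*l^3 + l*(8*a^2 - 26*a + 38) + 60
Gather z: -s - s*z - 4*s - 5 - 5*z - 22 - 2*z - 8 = -5*s + z*(-s - 7) - 35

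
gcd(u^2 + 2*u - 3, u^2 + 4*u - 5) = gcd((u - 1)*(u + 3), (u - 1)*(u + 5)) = u - 1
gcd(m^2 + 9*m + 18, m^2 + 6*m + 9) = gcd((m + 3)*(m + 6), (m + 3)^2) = m + 3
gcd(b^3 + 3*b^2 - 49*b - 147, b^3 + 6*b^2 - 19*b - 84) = b^2 + 10*b + 21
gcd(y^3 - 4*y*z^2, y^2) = y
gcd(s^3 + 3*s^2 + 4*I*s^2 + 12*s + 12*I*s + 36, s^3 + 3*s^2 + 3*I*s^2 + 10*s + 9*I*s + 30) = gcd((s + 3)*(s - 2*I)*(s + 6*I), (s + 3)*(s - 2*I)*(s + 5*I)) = s^2 + s*(3 - 2*I) - 6*I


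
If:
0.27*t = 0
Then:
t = 0.00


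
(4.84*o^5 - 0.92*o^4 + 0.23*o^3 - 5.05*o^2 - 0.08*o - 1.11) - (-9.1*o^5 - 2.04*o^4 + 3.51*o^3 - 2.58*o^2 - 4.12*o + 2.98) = 13.94*o^5 + 1.12*o^4 - 3.28*o^3 - 2.47*o^2 + 4.04*o - 4.09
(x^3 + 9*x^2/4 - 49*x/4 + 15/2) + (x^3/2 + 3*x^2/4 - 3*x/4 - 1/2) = 3*x^3/2 + 3*x^2 - 13*x + 7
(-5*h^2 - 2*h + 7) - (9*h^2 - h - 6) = -14*h^2 - h + 13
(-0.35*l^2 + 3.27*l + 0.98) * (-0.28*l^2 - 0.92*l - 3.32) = 0.098*l^4 - 0.5936*l^3 - 2.1208*l^2 - 11.758*l - 3.2536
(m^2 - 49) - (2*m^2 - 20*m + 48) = -m^2 + 20*m - 97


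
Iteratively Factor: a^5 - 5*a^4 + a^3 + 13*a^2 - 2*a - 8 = (a - 2)*(a^4 - 3*a^3 - 5*a^2 + 3*a + 4) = (a - 4)*(a - 2)*(a^3 + a^2 - a - 1) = (a - 4)*(a - 2)*(a + 1)*(a^2 - 1) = (a - 4)*(a - 2)*(a - 1)*(a + 1)*(a + 1)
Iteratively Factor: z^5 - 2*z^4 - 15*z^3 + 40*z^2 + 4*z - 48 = (z - 2)*(z^4 - 15*z^2 + 10*z + 24) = (z - 2)^2*(z^3 + 2*z^2 - 11*z - 12) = (z - 2)^2*(z + 1)*(z^2 + z - 12) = (z - 3)*(z - 2)^2*(z + 1)*(z + 4)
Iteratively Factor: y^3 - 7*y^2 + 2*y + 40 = (y - 5)*(y^2 - 2*y - 8) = (y - 5)*(y - 4)*(y + 2)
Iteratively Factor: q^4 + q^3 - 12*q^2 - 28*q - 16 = (q + 2)*(q^3 - q^2 - 10*q - 8) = (q + 2)^2*(q^2 - 3*q - 4) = (q + 1)*(q + 2)^2*(q - 4)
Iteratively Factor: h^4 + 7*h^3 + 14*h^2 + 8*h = (h + 4)*(h^3 + 3*h^2 + 2*h) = (h + 2)*(h + 4)*(h^2 + h) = (h + 1)*(h + 2)*(h + 4)*(h)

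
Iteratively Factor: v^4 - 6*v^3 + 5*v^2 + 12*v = (v - 4)*(v^3 - 2*v^2 - 3*v) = v*(v - 4)*(v^2 - 2*v - 3) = v*(v - 4)*(v - 3)*(v + 1)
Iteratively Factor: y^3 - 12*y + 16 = (y + 4)*(y^2 - 4*y + 4) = (y - 2)*(y + 4)*(y - 2)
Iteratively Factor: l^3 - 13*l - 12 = (l - 4)*(l^2 + 4*l + 3) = (l - 4)*(l + 1)*(l + 3)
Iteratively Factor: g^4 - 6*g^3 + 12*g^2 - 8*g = (g - 2)*(g^3 - 4*g^2 + 4*g) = (g - 2)^2*(g^2 - 2*g) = g*(g - 2)^2*(g - 2)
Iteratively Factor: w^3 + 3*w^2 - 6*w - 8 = (w + 1)*(w^2 + 2*w - 8) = (w + 1)*(w + 4)*(w - 2)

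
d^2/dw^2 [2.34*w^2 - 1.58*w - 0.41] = 4.68000000000000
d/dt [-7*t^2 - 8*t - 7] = -14*t - 8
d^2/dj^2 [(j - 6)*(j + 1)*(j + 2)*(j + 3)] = 12*j^2 - 50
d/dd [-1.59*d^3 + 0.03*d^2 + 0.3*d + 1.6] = -4.77*d^2 + 0.06*d + 0.3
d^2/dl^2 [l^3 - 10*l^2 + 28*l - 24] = 6*l - 20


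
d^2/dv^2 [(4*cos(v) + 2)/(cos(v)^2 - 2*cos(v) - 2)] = 4*(5*sin(v)^4*cos(v) + 4*sin(v)^4 - 7*sin(v)^2 + 5*cos(v)/4 + 3*cos(3*v) - cos(5*v)/4 + 5)/(sin(v)^2 + 2*cos(v) + 1)^3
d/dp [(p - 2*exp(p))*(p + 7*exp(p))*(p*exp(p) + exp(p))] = (p^3 + 10*p^2*exp(p) + 4*p^2 - 42*p*exp(2*p) + 20*p*exp(p) + 2*p - 56*exp(2*p) + 5*exp(p))*exp(p)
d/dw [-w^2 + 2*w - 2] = 2 - 2*w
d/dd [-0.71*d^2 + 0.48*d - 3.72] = 0.48 - 1.42*d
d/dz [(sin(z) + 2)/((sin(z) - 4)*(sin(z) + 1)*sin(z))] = (-2*sin(z)^3 - 3*sin(z)^2 + 12*sin(z) + 8)*cos(z)/((sin(z) - 4)^2*(sin(z) + 1)^2*sin(z)^2)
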